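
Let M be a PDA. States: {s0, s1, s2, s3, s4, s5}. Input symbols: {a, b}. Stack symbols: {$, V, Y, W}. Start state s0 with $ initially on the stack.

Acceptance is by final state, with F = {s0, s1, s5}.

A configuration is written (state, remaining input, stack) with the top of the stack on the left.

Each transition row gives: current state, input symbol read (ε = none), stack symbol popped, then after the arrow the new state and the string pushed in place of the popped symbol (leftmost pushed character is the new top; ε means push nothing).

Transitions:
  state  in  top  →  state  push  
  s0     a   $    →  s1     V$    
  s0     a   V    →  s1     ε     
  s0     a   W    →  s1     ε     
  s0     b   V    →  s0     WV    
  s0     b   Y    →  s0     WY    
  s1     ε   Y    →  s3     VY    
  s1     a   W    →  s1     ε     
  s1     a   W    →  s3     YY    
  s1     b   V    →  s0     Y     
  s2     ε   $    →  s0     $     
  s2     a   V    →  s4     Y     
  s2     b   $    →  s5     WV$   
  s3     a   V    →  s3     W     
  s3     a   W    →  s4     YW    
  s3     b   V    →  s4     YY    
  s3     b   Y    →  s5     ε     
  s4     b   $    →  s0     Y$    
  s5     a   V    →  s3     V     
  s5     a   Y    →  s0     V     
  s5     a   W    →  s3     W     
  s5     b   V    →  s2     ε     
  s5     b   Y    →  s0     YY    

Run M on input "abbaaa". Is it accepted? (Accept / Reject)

Reject

No computation consumes all input and reaches a final state.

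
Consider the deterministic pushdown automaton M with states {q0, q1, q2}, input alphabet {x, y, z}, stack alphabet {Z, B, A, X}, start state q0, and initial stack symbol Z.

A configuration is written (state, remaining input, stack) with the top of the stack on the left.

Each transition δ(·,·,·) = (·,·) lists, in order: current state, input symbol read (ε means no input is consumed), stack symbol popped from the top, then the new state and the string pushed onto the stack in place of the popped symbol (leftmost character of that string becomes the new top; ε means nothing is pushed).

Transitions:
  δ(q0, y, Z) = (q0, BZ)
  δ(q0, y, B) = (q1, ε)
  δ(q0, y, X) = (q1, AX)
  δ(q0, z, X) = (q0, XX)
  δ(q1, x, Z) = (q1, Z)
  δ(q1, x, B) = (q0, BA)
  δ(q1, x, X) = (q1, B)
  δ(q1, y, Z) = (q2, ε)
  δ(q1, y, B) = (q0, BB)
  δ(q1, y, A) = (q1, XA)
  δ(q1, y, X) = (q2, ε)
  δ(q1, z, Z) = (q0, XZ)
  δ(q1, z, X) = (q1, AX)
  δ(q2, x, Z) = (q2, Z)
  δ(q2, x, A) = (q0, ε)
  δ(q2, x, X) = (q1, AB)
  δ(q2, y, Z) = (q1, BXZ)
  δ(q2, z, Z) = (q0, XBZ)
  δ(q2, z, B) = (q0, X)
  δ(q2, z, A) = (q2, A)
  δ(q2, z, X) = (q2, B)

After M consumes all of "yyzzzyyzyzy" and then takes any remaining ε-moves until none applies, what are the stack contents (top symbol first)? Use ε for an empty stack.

(q0, yyzzzyyzyzy, Z) ⊢ (q0, yzzzyyzyzy, BZ) ⊢ (q1, zzzyyzyzy, Z) ⊢ (q0, zzyyzyzy, XZ) ⊢ (q0, zyyzyzy, XXZ) ⊢ (q0, yyzyzy, XXXZ) ⊢ (q1, yzyzy, AXXXZ) ⊢ (q1, zyzy, XAXXXZ) ⊢ (q1, yzy, AXAXXXZ) ⊢ (q1, zy, XAXAXXXZ) ⊢ (q1, y, AXAXAXXXZ) ⊢ (q1, ε, XAXAXAXXXZ)
All input consumed in state q1 with stack XAXAXAXXXZ.

XAXAXAXXXZ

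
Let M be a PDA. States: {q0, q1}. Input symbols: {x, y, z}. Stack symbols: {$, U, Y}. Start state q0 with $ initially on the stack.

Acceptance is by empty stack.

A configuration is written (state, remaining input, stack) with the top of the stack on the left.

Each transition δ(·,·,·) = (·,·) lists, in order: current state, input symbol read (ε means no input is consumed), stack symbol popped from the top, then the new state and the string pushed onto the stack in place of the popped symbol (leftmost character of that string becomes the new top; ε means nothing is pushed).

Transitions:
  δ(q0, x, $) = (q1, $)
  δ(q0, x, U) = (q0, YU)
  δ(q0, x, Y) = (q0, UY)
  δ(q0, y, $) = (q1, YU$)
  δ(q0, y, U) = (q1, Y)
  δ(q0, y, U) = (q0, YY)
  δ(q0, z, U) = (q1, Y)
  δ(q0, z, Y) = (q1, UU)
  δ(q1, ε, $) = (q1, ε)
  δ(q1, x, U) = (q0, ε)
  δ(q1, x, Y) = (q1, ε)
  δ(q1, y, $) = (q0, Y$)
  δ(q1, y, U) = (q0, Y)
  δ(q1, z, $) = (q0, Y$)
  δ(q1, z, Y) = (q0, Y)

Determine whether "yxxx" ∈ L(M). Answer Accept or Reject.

One accepting computation: (q0, yxxx, $) ⊢ (q1, xxx, YU$) ⊢ (q1, xx, U$) ⊢ (q0, x, $) ⊢ (q1, ε, $) ⊢ (q1, ε, ε)
All input consumed and the stack is empty.

Accept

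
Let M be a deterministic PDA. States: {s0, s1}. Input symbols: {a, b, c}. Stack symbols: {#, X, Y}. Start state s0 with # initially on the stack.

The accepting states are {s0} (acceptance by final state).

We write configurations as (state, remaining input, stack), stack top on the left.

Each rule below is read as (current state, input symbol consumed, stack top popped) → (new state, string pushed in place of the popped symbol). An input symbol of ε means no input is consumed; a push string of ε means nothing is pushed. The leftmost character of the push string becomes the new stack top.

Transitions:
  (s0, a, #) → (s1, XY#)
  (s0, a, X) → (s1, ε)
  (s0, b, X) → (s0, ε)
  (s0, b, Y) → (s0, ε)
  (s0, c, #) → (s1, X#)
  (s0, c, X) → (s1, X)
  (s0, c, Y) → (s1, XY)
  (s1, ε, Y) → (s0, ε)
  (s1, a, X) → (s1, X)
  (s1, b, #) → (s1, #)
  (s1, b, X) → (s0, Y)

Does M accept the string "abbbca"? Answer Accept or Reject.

Reject

(s0, abbbca, #)
  read a, top #: go to s1, push XY# → (s1, bbbca, XY#)
  read b, top X: go to s0, push Y → (s0, bbca, YY#)
  read b, top Y: go to s0, push ε → (s0, bca, Y#)
  read b, top Y: go to s0, push ε → (s0, ca, #)
  read c, top #: go to s1, push X# → (s1, a, X#)
  read a, top X: go to s1, push X → (s1, ε, X#)
All input consumed; state s1 ∉ F and no further ε-move applies.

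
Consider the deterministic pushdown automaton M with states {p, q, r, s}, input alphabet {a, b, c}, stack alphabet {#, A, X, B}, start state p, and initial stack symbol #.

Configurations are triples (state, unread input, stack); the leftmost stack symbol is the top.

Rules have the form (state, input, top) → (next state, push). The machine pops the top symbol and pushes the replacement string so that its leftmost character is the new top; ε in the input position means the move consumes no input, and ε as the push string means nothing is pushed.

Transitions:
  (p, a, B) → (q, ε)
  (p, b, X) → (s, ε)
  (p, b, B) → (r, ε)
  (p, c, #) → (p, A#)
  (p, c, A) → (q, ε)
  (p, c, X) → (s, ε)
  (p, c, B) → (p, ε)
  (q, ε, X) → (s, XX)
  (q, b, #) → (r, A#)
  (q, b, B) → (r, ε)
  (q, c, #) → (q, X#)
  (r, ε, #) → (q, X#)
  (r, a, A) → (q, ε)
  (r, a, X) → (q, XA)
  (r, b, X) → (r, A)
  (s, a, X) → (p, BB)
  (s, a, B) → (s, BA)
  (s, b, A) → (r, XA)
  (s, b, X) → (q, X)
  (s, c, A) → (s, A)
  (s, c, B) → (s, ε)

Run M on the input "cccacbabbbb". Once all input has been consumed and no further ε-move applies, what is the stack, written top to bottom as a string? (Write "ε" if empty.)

(p, cccacbabbbb, #)
  read c, top #: go to p, push A# → (p, ccacbabbbb, A#)
  read c, top A: go to q, push ε → (q, cacbabbbb, #)
  read c, top #: go to q, push X# → (q, acbabbbb, X#)
  ε-move, top X: go to s, push XX → (s, acbabbbb, XX#)
  read a, top X: go to p, push BB → (p, cbabbbb, BBX#)
  read c, top B: go to p, push ε → (p, babbbb, BX#)
  read b, top B: go to r, push ε → (r, abbbb, X#)
  read a, top X: go to q, push XA → (q, bbbb, XA#)
  ε-move, top X: go to s, push XX → (s, bbbb, XXA#)
  read b, top X: go to q, push X → (q, bbb, XXA#)
  ε-move, top X: go to s, push XX → (s, bbb, XXXA#)
  read b, top X: go to q, push X → (q, bb, XXXA#)
  ε-move, top X: go to s, push XX → (s, bb, XXXXA#)
  read b, top X: go to q, push X → (q, b, XXXXA#)
  ε-move, top X: go to s, push XX → (s, b, XXXXXA#)
  read b, top X: go to q, push X → (q, ε, XXXXXA#)
  ε-move, top X: go to s, push XX → (s, ε, XXXXXXA#)
All input consumed in state s with stack XXXXXXA#.

XXXXXXA#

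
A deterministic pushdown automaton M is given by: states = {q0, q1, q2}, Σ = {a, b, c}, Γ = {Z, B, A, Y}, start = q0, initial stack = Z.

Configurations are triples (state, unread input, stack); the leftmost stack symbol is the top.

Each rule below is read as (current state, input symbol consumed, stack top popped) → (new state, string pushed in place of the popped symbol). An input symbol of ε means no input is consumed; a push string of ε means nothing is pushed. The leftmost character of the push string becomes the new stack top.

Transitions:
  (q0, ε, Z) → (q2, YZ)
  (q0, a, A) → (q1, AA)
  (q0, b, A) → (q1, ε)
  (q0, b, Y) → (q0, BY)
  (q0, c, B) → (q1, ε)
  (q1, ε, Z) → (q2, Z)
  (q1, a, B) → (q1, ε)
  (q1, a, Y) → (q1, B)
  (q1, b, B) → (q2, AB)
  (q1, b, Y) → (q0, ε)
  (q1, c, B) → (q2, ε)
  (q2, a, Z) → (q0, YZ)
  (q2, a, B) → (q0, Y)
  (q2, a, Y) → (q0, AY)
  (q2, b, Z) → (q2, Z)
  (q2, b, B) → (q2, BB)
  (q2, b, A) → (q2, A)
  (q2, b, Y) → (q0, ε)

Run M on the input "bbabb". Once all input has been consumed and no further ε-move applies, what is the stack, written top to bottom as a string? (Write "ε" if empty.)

YZ

(q0, bbabb, Z)
  ε-move, top Z: go to q2, push YZ → (q2, bbabb, YZ)
  read b, top Y: go to q0, push ε → (q0, babb, Z)
  ε-move, top Z: go to q2, push YZ → (q2, babb, YZ)
  read b, top Y: go to q0, push ε → (q0, abb, Z)
  ε-move, top Z: go to q2, push YZ → (q2, abb, YZ)
  read a, top Y: go to q0, push AY → (q0, bb, AYZ)
  read b, top A: go to q1, push ε → (q1, b, YZ)
  read b, top Y: go to q0, push ε → (q0, ε, Z)
  ε-move, top Z: go to q2, push YZ → (q2, ε, YZ)
All input consumed in state q2 with stack YZ.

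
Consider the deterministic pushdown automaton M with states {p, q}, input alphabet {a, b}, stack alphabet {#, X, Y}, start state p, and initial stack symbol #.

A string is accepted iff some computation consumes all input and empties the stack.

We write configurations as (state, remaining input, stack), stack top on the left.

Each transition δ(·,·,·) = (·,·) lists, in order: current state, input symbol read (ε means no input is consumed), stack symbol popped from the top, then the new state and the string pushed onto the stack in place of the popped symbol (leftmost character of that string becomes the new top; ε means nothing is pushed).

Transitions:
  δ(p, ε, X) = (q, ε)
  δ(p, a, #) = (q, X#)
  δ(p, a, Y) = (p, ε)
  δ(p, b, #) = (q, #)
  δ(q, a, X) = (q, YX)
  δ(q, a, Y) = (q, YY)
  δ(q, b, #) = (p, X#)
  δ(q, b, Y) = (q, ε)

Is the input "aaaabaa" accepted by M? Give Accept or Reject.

Reject

(p, aaaabaa, #) ⊢ (q, aaabaa, X#) ⊢ (q, aabaa, YX#) ⊢ (q, abaa, YYX#) ⊢ (q, baa, YYYX#) ⊢ (q, aa, YYX#) ⊢ (q, a, YYYX#) ⊢ (q, ε, YYYYX#)
All input consumed; stack is YYYYX#, not empty, and no further ε-move applies.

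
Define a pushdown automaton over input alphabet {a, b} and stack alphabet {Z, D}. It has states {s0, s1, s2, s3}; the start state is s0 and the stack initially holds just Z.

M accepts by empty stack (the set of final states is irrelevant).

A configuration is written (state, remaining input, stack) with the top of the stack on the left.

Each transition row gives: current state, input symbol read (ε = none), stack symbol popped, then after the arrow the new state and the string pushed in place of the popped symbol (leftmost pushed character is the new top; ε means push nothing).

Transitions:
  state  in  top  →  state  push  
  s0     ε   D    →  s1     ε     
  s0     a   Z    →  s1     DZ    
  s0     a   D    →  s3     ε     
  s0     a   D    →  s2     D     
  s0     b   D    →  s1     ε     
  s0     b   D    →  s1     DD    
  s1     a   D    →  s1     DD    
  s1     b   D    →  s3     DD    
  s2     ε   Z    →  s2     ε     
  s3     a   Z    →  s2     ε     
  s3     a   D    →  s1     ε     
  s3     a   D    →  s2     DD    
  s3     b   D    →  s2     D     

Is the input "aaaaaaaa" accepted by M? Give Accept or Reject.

Reject

No computation consumes all input and empties the stack.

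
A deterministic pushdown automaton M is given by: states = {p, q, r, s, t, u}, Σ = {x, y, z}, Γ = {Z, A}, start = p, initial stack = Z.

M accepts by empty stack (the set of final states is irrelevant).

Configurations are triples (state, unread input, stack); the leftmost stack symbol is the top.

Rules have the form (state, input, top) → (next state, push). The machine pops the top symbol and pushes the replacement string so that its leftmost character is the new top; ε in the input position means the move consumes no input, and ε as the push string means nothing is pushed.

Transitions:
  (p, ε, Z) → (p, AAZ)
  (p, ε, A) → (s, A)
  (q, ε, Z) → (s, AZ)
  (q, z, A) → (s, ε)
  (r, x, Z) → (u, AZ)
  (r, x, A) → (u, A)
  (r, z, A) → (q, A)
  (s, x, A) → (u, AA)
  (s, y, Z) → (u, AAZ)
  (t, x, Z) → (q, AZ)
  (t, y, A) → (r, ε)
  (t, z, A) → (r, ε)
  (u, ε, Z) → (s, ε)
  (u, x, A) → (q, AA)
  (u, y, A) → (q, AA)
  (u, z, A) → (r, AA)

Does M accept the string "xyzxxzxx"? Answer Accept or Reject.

(p, xyzxxzxx, Z)
  ε-move, top Z: go to p, push AAZ → (p, xyzxxzxx, AAZ)
  ε-move, top A: go to s, push A → (s, xyzxxzxx, AAZ)
  read x, top A: go to u, push AA → (u, yzxxzxx, AAAZ)
  read y, top A: go to q, push AA → (q, zxxzxx, AAAAZ)
  read z, top A: go to s, push ε → (s, xxzxx, AAAZ)
  read x, top A: go to u, push AA → (u, xzxx, AAAAZ)
  read x, top A: go to q, push AA → (q, zxx, AAAAAZ)
  read z, top A: go to s, push ε → (s, xx, AAAAZ)
  read x, top A: go to u, push AA → (u, x, AAAAAZ)
  read x, top A: go to q, push AA → (q, ε, AAAAAAZ)
All input consumed; stack is AAAAAAZ, not empty, and no further ε-move applies.

Reject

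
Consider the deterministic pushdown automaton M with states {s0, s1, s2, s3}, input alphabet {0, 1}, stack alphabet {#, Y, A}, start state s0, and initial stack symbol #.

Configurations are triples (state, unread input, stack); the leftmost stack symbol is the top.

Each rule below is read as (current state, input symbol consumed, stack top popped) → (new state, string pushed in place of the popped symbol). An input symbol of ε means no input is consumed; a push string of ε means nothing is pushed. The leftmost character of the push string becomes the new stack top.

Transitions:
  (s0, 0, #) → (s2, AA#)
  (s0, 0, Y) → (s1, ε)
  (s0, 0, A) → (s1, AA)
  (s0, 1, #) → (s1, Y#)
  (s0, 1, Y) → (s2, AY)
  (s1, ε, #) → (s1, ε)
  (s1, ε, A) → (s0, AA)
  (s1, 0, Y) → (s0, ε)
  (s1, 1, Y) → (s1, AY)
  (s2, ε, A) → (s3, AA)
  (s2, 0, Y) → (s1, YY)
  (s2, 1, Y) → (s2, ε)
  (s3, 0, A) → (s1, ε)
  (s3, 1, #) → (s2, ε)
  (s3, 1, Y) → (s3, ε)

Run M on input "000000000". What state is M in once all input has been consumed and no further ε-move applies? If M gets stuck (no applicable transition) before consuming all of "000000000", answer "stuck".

s0

(s0, 000000000, #)
  read 0, top #: go to s2, push AA# → (s2, 00000000, AA#)
  ε-move, top A: go to s3, push AA → (s3, 00000000, AAA#)
  read 0, top A: go to s1, push ε → (s1, 0000000, AA#)
  ε-move, top A: go to s0, push AA → (s0, 0000000, AAA#)
  read 0, top A: go to s1, push AA → (s1, 000000, AAAA#)
  ε-move, top A: go to s0, push AA → (s0, 000000, AAAAA#)
  read 0, top A: go to s1, push AA → (s1, 00000, AAAAAA#)
  ε-move, top A: go to s0, push AA → (s0, 00000, AAAAAAA#)
  read 0, top A: go to s1, push AA → (s1, 0000, AAAAAAAA#)
  ε-move, top A: go to s0, push AA → (s0, 0000, AAAAAAAAA#)
  read 0, top A: go to s1, push AA → (s1, 000, AAAAAAAAAA#)
  ε-move, top A: go to s0, push AA → (s0, 000, AAAAAAAAAAA#)
  read 0, top A: go to s1, push AA → (s1, 00, AAAAAAAAAAAA#)
  ε-move, top A: go to s0, push AA → (s0, 00, AAAAAAAAAAAAA#)
  read 0, top A: go to s1, push AA → (s1, 0, AAAAAAAAAAAAAA#)
  ε-move, top A: go to s0, push AA → (s0, 0, AAAAAAAAAAAAAAA#)
  read 0, top A: go to s1, push AA → (s1, ε, AAAAAAAAAAAAAAAA#)
  ε-move, top A: go to s0, push AA → (s0, ε, AAAAAAAAAAAAAAAAA#)
All input consumed; M is in state s0.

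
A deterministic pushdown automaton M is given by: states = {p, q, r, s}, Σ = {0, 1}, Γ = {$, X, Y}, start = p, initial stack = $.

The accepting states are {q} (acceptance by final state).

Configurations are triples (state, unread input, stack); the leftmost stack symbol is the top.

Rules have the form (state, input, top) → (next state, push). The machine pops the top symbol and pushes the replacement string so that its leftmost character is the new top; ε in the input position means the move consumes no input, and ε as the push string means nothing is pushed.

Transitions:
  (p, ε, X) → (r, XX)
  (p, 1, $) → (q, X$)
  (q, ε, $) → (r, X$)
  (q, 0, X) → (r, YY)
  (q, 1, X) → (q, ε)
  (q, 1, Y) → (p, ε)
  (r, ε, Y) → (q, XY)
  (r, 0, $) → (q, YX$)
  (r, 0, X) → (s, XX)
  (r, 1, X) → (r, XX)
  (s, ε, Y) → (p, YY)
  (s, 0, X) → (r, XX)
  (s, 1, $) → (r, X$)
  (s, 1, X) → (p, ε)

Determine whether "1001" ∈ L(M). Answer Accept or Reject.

(p, 1001, $) ⊢ (q, 001, X$) ⊢ (r, 01, YY$) ⊢ (q, 01, XYY$) ⊢ (r, 1, YYYY$) ⊢ (q, 1, XYYYY$) ⊢ (q, ε, YYYY$)
All input consumed; state q ∈ F.

Accept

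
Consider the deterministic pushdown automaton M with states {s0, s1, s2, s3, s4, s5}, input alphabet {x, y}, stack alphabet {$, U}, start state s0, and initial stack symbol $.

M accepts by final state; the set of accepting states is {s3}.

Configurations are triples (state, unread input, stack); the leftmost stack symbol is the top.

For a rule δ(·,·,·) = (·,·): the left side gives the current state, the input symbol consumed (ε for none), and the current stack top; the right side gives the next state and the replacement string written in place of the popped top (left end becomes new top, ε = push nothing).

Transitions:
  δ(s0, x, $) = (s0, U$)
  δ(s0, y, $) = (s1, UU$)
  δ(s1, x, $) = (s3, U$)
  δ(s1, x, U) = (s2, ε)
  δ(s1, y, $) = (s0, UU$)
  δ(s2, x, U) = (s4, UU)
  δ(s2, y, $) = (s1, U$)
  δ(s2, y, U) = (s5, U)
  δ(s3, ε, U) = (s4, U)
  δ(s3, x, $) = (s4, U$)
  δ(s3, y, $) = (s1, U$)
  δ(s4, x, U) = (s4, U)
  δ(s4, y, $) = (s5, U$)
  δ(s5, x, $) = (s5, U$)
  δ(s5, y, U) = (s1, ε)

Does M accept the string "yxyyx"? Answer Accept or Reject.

Accept

(s0, yxyyx, $)
  read y, top $: go to s1, push UU$ → (s1, xyyx, UU$)
  read x, top U: go to s2, push ε → (s2, yyx, U$)
  read y, top U: go to s5, push U → (s5, yx, U$)
  read y, top U: go to s1, push ε → (s1, x, $)
  read x, top $: go to s3, push U$ → (s3, ε, U$)
All input consumed; state s3 ∈ F.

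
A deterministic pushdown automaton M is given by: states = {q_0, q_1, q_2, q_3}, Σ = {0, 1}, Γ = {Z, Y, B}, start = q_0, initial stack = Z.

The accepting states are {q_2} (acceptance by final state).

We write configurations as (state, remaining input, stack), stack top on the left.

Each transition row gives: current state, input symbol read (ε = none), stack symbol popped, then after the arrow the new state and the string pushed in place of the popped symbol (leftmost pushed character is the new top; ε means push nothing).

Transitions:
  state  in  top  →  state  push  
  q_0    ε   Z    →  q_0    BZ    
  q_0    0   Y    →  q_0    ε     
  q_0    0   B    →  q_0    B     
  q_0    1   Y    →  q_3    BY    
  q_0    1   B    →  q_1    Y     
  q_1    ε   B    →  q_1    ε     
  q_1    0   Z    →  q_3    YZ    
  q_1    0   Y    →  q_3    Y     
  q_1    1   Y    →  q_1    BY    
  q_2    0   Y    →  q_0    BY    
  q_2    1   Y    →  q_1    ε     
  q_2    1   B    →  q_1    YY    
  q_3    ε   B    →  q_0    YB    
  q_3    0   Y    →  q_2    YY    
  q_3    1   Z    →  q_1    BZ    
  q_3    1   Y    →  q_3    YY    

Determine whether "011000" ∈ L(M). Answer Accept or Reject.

(q_0, 011000, Z) ⊢ (q_0, 011000, BZ) ⊢ (q_0, 11000, BZ) ⊢ (q_1, 1000, YZ) ⊢ (q_1, 000, BYZ) ⊢ (q_1, 000, YZ) ⊢ (q_3, 00, YZ) ⊢ (q_2, 0, YYZ) ⊢ (q_0, ε, BYYZ)
All input consumed; state q_0 ∉ F and no further ε-move applies.

Reject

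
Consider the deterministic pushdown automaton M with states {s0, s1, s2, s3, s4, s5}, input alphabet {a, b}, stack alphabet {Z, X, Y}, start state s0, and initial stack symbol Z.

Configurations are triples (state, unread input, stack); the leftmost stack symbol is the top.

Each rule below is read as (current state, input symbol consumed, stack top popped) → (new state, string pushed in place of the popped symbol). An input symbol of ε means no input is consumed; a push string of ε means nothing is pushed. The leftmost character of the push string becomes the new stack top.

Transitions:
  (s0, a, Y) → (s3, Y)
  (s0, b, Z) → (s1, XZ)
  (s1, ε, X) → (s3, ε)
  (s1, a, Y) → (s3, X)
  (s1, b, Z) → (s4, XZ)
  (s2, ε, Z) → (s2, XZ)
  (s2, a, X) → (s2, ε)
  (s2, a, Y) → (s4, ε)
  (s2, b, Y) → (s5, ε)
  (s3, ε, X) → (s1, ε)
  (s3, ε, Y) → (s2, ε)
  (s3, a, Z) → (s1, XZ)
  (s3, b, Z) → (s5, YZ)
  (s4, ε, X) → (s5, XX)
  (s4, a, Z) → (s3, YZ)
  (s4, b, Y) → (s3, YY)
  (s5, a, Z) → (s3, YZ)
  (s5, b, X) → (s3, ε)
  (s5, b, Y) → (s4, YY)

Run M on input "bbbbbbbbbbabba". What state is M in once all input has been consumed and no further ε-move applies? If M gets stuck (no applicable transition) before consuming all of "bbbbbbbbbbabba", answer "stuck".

s2

(s0, bbbbbbbbbbabba, Z)
  read b, top Z: go to s1, push XZ → (s1, bbbbbbbbbabba, XZ)
  ε-move, top X: go to s3, push ε → (s3, bbbbbbbbbabba, Z)
  read b, top Z: go to s5, push YZ → (s5, bbbbbbbbabba, YZ)
  read b, top Y: go to s4, push YY → (s4, bbbbbbbabba, YYZ)
  read b, top Y: go to s3, push YY → (s3, bbbbbbabba, YYYZ)
  ε-move, top Y: go to s2, push ε → (s2, bbbbbbabba, YYZ)
  read b, top Y: go to s5, push ε → (s5, bbbbbabba, YZ)
  read b, top Y: go to s4, push YY → (s4, bbbbabba, YYZ)
  read b, top Y: go to s3, push YY → (s3, bbbabba, YYYZ)
  ε-move, top Y: go to s2, push ε → (s2, bbbabba, YYZ)
  read b, top Y: go to s5, push ε → (s5, bbabba, YZ)
  read b, top Y: go to s4, push YY → (s4, babba, YYZ)
  read b, top Y: go to s3, push YY → (s3, abba, YYYZ)
  ε-move, top Y: go to s2, push ε → (s2, abba, YYZ)
  read a, top Y: go to s4, push ε → (s4, bba, YZ)
  read b, top Y: go to s3, push YY → (s3, ba, YYZ)
  ε-move, top Y: go to s2, push ε → (s2, ba, YZ)
  read b, top Y: go to s5, push ε → (s5, a, Z)
  read a, top Z: go to s3, push YZ → (s3, ε, YZ)
  ε-move, top Y: go to s2, push ε → (s2, ε, Z)
  ε-move, top Z: go to s2, push XZ → (s2, ε, XZ)
All input consumed; M is in state s2.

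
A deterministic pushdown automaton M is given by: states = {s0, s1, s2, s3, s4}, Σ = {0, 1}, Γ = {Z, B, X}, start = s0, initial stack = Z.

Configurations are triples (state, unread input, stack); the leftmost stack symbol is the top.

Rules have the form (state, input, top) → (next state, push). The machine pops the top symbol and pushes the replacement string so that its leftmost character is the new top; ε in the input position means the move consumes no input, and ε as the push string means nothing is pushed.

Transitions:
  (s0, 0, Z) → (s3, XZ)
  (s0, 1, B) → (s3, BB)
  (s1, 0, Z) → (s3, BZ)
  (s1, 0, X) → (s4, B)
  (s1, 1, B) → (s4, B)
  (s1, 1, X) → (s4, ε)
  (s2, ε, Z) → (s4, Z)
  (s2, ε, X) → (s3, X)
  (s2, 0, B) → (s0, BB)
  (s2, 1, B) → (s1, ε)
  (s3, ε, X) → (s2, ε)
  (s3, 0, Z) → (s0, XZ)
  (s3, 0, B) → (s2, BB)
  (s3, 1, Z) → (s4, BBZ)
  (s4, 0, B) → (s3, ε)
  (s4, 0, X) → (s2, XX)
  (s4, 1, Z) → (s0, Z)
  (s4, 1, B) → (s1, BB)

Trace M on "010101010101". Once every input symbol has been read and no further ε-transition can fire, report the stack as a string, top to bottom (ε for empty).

(s0, 010101010101, Z)
  read 0, top Z: go to s3, push XZ → (s3, 10101010101, XZ)
  ε-move, top X: go to s2, push ε → (s2, 10101010101, Z)
  ε-move, top Z: go to s4, push Z → (s4, 10101010101, Z)
  read 1, top Z: go to s0, push Z → (s0, 0101010101, Z)
  read 0, top Z: go to s3, push XZ → (s3, 101010101, XZ)
  ε-move, top X: go to s2, push ε → (s2, 101010101, Z)
  ε-move, top Z: go to s4, push Z → (s4, 101010101, Z)
  read 1, top Z: go to s0, push Z → (s0, 01010101, Z)
  read 0, top Z: go to s3, push XZ → (s3, 1010101, XZ)
  ε-move, top X: go to s2, push ε → (s2, 1010101, Z)
  ε-move, top Z: go to s4, push Z → (s4, 1010101, Z)
  read 1, top Z: go to s0, push Z → (s0, 010101, Z)
  read 0, top Z: go to s3, push XZ → (s3, 10101, XZ)
  ε-move, top X: go to s2, push ε → (s2, 10101, Z)
  ε-move, top Z: go to s4, push Z → (s4, 10101, Z)
  read 1, top Z: go to s0, push Z → (s0, 0101, Z)
  read 0, top Z: go to s3, push XZ → (s3, 101, XZ)
  ε-move, top X: go to s2, push ε → (s2, 101, Z)
  ε-move, top Z: go to s4, push Z → (s4, 101, Z)
  read 1, top Z: go to s0, push Z → (s0, 01, Z)
  read 0, top Z: go to s3, push XZ → (s3, 1, XZ)
  ε-move, top X: go to s2, push ε → (s2, 1, Z)
  ε-move, top Z: go to s4, push Z → (s4, 1, Z)
  read 1, top Z: go to s0, push Z → (s0, ε, Z)
All input consumed in state s0 with stack Z.

Z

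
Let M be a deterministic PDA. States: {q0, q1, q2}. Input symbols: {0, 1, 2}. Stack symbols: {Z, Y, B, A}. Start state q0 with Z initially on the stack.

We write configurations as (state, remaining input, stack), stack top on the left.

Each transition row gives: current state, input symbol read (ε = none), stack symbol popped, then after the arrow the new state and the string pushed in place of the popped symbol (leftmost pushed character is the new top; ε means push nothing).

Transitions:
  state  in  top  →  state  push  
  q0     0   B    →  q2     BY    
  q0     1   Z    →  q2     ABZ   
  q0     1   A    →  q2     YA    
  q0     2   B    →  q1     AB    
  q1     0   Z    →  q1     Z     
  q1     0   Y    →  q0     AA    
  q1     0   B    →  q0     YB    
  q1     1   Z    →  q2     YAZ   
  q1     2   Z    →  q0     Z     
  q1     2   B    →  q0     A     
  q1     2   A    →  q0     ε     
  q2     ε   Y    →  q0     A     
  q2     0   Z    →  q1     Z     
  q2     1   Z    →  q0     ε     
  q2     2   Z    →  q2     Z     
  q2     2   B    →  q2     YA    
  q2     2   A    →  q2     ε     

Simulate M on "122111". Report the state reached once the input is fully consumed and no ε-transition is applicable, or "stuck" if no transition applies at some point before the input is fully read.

(q0, 122111, Z) ⊢ (q2, 22111, ABZ) ⊢ (q2, 2111, BZ) ⊢ (q2, 111, YAZ) ⊢ (q0, 111, AAZ) ⊢ (q2, 11, YAAZ) ⊢ (q0, 11, AAAZ) ⊢ (q2, 1, YAAAZ) ⊢ (q0, 1, AAAAZ) ⊢ (q2, ε, YAAAAZ) ⊢ (q0, ε, AAAAAZ)
All input consumed; M is in state q0.

q0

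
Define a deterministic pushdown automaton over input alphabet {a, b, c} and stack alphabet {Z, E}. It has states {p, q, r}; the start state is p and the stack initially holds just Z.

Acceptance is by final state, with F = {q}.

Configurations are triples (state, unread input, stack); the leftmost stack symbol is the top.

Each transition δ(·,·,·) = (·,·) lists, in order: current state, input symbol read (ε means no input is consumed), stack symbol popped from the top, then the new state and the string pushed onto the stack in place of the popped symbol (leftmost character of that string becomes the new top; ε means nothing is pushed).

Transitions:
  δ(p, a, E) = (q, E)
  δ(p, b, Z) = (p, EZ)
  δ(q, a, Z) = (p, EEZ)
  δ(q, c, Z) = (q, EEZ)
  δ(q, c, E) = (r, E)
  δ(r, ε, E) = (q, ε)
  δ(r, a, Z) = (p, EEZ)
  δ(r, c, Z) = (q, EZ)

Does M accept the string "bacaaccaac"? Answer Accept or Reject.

(p, bacaaccaac, Z)
  read b, top Z: go to p, push EZ → (p, acaaccaac, EZ)
  read a, top E: go to q, push E → (q, caaccaac, EZ)
  read c, top E: go to r, push E → (r, aaccaac, EZ)
  ε-move, top E: go to q, push ε → (q, aaccaac, Z)
  read a, top Z: go to p, push EEZ → (p, accaac, EEZ)
  read a, top E: go to q, push E → (q, ccaac, EEZ)
  read c, top E: go to r, push E → (r, caac, EEZ)
  ε-move, top E: go to q, push ε → (q, caac, EZ)
  read c, top E: go to r, push E → (r, aac, EZ)
  ε-move, top E: go to q, push ε → (q, aac, Z)
  read a, top Z: go to p, push EEZ → (p, ac, EEZ)
  read a, top E: go to q, push E → (q, c, EEZ)
  read c, top E: go to r, push E → (r, ε, EEZ)
  ε-move, top E: go to q, push ε → (q, ε, EZ)
All input consumed; state q ∈ F.

Accept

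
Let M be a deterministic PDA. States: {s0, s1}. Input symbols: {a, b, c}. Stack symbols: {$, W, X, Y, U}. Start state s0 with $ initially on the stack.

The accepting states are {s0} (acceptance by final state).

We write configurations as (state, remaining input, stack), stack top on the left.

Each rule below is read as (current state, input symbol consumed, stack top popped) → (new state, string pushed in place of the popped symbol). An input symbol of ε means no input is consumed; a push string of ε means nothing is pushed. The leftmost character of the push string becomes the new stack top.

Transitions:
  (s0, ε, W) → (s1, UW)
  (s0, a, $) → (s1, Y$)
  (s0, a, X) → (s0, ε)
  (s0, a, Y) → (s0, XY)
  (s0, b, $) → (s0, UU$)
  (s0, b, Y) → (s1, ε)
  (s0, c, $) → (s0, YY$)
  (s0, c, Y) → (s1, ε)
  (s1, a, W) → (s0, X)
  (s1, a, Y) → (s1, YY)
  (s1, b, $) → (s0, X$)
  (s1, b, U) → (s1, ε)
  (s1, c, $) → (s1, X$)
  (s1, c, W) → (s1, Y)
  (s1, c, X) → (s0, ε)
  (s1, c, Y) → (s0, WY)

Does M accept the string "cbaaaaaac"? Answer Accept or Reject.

(s0, cbaaaaaac, $)
  read c, top $: go to s0, push YY$ → (s0, baaaaaac, YY$)
  read b, top Y: go to s1, push ε → (s1, aaaaaac, Y$)
  read a, top Y: go to s1, push YY → (s1, aaaaac, YY$)
  read a, top Y: go to s1, push YY → (s1, aaaac, YYY$)
  read a, top Y: go to s1, push YY → (s1, aaac, YYYY$)
  read a, top Y: go to s1, push YY → (s1, aac, YYYYY$)
  read a, top Y: go to s1, push YY → (s1, ac, YYYYYY$)
  read a, top Y: go to s1, push YY → (s1, c, YYYYYYY$)
  read c, top Y: go to s0, push WY → (s0, ε, WYYYYYYY$)
All input consumed; state s0 ∈ F.

Accept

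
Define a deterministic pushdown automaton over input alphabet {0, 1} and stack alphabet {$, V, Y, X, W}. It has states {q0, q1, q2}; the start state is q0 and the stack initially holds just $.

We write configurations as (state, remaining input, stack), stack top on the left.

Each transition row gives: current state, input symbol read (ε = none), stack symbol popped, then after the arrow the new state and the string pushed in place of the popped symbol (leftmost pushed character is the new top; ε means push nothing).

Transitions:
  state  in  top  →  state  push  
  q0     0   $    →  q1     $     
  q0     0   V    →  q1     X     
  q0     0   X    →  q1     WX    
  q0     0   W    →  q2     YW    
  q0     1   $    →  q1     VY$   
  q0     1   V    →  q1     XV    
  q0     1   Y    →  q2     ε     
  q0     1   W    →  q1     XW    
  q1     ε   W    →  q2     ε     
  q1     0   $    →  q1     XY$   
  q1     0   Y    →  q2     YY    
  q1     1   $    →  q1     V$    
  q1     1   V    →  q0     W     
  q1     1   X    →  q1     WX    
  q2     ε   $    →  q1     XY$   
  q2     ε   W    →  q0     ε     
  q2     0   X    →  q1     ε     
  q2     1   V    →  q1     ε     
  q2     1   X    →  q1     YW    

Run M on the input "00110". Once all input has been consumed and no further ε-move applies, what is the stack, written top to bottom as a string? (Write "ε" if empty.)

YYWY$

(q0, 00110, $) ⊢ (q1, 0110, $) ⊢ (q1, 110, XY$) ⊢ (q1, 10, WXY$) ⊢ (q2, 10, XY$) ⊢ (q1, 0, YWY$) ⊢ (q2, ε, YYWY$)
All input consumed in state q2 with stack YYWY$.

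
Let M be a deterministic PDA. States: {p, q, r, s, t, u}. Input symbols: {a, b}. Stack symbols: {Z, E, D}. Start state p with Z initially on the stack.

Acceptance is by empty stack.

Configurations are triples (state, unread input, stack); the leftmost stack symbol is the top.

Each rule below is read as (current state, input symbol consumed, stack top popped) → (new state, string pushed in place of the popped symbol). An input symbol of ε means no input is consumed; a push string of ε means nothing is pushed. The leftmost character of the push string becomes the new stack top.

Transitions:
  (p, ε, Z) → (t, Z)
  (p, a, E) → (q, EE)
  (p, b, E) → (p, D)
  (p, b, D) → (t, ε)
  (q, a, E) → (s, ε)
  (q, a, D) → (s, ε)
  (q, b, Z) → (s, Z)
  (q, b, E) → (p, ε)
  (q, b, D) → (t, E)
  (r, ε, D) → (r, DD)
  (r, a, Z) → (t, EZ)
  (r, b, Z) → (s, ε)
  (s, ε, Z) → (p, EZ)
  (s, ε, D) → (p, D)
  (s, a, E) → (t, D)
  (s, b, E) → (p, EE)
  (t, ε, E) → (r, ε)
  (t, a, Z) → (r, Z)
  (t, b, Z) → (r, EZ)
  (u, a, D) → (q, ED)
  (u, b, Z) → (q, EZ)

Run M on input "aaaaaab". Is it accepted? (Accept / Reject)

Accept

(p, aaaaaab, Z) ⊢ (t, aaaaaab, Z) ⊢ (r, aaaaab, Z) ⊢ (t, aaaab, EZ) ⊢ (r, aaaab, Z) ⊢ (t, aaab, EZ) ⊢ (r, aaab, Z) ⊢ (t, aab, EZ) ⊢ (r, aab, Z) ⊢ (t, ab, EZ) ⊢ (r, ab, Z) ⊢ (t, b, EZ) ⊢ (r, b, Z) ⊢ (s, ε, ε)
All input consumed and the stack is empty.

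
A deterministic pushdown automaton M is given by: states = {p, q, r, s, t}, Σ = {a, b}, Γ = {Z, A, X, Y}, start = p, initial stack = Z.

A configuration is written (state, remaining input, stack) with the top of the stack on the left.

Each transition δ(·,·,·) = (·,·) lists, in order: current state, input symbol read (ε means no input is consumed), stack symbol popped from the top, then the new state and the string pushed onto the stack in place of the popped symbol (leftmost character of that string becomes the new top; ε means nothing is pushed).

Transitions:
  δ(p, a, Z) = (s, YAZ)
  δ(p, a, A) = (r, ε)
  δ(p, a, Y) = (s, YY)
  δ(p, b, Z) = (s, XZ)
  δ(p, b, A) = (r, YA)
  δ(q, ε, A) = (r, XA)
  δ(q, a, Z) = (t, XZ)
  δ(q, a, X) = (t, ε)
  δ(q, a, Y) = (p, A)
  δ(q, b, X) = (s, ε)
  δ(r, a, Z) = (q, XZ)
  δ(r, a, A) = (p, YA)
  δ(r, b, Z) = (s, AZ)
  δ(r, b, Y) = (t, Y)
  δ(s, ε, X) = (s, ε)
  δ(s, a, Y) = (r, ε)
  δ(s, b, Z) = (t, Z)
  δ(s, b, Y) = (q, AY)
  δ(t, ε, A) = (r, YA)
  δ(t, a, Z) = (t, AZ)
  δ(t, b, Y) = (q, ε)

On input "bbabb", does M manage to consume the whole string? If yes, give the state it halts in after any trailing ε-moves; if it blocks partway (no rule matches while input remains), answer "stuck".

(p, bbabb, Z)
  read b, top Z: go to s, push XZ → (s, babb, XZ)
  ε-move, top X: go to s, push ε → (s, babb, Z)
  read b, top Z: go to t, push Z → (t, abb, Z)
  read a, top Z: go to t, push AZ → (t, bb, AZ)
  ε-move, top A: go to r, push YA → (r, bb, YAZ)
  read b, top Y: go to t, push Y → (t, b, YAZ)
  read b, top Y: go to q, push ε → (q, ε, AZ)
  ε-move, top A: go to r, push XA → (r, ε, XAZ)
All input consumed; M is in state r.

r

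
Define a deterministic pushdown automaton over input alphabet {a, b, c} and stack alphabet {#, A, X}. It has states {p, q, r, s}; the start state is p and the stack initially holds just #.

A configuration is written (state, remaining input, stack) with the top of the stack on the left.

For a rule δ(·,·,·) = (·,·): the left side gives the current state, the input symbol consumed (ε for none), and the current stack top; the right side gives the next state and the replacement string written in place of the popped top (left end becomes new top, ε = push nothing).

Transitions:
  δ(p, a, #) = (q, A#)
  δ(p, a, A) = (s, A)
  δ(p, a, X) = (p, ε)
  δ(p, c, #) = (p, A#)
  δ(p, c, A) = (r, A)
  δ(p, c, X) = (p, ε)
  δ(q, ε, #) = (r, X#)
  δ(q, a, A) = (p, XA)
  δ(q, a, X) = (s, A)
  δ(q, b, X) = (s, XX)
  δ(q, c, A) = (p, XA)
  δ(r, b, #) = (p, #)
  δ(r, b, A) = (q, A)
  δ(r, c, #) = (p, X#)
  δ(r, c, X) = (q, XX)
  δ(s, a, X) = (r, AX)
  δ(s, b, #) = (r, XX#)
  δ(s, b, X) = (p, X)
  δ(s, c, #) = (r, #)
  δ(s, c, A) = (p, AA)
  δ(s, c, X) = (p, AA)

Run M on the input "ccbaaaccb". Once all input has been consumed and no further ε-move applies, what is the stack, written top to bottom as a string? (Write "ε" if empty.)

AA#

(p, ccbaaaccb, #)
  read c, top #: go to p, push A# → (p, cbaaaccb, A#)
  read c, top A: go to r, push A → (r, baaaccb, A#)
  read b, top A: go to q, push A → (q, aaaccb, A#)
  read a, top A: go to p, push XA → (p, aaccb, XA#)
  read a, top X: go to p, push ε → (p, accb, A#)
  read a, top A: go to s, push A → (s, ccb, A#)
  read c, top A: go to p, push AA → (p, cb, AA#)
  read c, top A: go to r, push A → (r, b, AA#)
  read b, top A: go to q, push A → (q, ε, AA#)
All input consumed in state q with stack AA#.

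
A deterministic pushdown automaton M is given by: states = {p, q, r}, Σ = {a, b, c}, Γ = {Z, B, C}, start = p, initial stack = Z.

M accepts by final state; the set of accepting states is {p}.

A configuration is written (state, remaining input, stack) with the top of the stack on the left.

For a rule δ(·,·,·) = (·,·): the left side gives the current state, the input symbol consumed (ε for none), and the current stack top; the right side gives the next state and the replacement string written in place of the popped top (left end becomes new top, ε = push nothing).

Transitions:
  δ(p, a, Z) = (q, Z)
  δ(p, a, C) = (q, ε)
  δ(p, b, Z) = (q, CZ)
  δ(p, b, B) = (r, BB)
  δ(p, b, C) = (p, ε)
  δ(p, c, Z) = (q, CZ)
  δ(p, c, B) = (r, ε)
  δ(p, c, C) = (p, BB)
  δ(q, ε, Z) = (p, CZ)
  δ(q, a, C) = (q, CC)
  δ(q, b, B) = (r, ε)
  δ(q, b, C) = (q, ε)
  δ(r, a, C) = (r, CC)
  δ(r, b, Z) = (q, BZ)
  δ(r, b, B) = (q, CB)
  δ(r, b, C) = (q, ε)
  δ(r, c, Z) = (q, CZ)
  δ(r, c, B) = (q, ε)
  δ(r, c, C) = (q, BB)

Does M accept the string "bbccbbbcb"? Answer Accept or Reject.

Accept

(p, bbccbbbcb, Z)
  read b, top Z: go to q, push CZ → (q, bccbbbcb, CZ)
  read b, top C: go to q, push ε → (q, ccbbbcb, Z)
  ε-move, top Z: go to p, push CZ → (p, ccbbbcb, CZ)
  read c, top C: go to p, push BB → (p, cbbbcb, BBZ)
  read c, top B: go to r, push ε → (r, bbbcb, BZ)
  read b, top B: go to q, push CB → (q, bbcb, CBZ)
  read b, top C: go to q, push ε → (q, bcb, BZ)
  read b, top B: go to r, push ε → (r, cb, Z)
  read c, top Z: go to q, push CZ → (q, b, CZ)
  read b, top C: go to q, push ε → (q, ε, Z)
  ε-move, top Z: go to p, push CZ → (p, ε, CZ)
All input consumed; state p ∈ F.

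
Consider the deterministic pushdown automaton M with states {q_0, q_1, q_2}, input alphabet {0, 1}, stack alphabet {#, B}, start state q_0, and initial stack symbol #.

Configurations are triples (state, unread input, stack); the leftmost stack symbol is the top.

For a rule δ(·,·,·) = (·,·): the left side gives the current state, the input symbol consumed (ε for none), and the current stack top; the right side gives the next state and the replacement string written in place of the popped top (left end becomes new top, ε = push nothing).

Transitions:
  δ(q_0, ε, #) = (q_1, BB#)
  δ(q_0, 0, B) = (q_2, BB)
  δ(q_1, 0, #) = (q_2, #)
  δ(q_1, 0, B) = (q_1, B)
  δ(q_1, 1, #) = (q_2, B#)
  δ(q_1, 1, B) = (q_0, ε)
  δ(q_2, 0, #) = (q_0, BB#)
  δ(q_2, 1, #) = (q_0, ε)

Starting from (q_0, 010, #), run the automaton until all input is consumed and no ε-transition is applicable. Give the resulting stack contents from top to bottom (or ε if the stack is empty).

BB#

(q_0, 010, #)
  ε-move, top #: go to q_1, push BB# → (q_1, 010, BB#)
  read 0, top B: go to q_1, push B → (q_1, 10, BB#)
  read 1, top B: go to q_0, push ε → (q_0, 0, B#)
  read 0, top B: go to q_2, push BB → (q_2, ε, BB#)
All input consumed in state q_2 with stack BB#.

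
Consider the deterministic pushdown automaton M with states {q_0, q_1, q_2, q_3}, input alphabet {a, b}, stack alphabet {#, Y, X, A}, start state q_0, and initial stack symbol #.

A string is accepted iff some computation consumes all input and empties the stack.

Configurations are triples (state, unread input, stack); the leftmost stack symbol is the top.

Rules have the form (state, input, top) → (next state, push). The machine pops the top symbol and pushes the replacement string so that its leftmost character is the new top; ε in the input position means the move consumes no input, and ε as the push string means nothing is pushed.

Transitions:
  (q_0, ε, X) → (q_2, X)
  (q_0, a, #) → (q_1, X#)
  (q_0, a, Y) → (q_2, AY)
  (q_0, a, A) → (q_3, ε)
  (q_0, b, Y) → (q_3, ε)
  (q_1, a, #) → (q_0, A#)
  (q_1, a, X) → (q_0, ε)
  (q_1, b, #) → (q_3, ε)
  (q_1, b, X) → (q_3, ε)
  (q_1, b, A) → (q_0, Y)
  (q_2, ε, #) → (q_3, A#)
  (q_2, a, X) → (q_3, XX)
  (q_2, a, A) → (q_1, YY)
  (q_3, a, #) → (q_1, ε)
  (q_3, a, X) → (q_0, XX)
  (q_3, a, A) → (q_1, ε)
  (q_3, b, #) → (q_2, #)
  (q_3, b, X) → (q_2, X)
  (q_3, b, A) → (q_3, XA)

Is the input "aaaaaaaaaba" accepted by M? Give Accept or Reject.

Accept

(q_0, aaaaaaaaaba, #) ⊢ (q_1, aaaaaaaaba, X#) ⊢ (q_0, aaaaaaaba, #) ⊢ (q_1, aaaaaaba, X#) ⊢ (q_0, aaaaaba, #) ⊢ (q_1, aaaaba, X#) ⊢ (q_0, aaaba, #) ⊢ (q_1, aaba, X#) ⊢ (q_0, aba, #) ⊢ (q_1, ba, X#) ⊢ (q_3, a, #) ⊢ (q_1, ε, ε)
All input consumed and the stack is empty.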